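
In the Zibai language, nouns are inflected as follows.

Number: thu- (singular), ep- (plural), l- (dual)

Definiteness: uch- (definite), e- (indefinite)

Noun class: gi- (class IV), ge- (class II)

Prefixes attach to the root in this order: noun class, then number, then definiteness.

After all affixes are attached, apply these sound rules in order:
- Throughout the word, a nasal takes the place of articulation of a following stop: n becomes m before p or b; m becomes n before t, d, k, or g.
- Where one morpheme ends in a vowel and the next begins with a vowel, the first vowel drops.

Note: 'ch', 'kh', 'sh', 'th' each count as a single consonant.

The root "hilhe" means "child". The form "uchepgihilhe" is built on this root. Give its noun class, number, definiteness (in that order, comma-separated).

class IV, plural, definite

Segment: uch-ep-gi-hilhe.
noun class: gi- → class IV.
number: ep- → plural.
definiteness: uch- → definite.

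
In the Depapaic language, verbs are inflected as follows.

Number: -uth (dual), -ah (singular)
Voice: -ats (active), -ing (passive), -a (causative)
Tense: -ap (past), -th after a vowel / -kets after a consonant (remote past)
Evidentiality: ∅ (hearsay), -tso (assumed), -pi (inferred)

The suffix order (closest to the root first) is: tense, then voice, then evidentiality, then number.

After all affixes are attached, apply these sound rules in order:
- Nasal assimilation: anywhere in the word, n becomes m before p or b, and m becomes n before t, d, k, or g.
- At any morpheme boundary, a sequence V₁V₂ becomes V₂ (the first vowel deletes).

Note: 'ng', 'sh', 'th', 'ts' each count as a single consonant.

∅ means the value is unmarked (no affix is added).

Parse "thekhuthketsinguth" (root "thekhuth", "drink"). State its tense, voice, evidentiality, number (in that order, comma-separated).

Segment: thekhuth-kets-ing-uth.
tense: -th/kets → remote past.
voice: -ing → passive.
evidentiality: ∅ → hearsay.
number: -uth → dual.

remote past, passive, hearsay, dual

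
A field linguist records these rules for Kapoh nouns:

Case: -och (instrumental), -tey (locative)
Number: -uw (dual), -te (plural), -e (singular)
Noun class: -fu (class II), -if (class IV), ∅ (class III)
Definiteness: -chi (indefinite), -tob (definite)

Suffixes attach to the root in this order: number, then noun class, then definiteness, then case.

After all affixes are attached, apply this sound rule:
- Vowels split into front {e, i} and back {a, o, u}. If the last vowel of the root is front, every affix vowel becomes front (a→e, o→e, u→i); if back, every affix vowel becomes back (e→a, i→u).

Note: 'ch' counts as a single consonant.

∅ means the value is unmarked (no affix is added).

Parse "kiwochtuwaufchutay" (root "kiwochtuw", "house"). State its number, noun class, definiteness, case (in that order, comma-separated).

Segment: kiwochtuw-e-if-chi-tey.
number: -e → singular.
noun class: -if → class IV.
definiteness: -chi → indefinite.
case: -tey → locative.

singular, class IV, indefinite, locative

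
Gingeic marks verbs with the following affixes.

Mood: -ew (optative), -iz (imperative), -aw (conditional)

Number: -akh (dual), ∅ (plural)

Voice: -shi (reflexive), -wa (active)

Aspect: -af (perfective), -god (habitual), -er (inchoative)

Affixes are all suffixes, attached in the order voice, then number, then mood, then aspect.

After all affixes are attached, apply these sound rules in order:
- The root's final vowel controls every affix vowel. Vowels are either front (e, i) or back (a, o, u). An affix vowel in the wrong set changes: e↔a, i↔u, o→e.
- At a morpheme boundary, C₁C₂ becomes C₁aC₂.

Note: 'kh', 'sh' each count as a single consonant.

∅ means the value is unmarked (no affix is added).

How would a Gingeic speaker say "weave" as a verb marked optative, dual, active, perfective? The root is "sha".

Attach voice active -wa → shawa.
Attach number dual -akh → shawaakh.
Attach mood optative -ew → shawaakhew.
Attach aspect perfective -af → shawaakhewaf.
Apply vowel harmony: shawaakhewaf → shawaakhawaf.
Epenthesis: no change.

shawaakhawaf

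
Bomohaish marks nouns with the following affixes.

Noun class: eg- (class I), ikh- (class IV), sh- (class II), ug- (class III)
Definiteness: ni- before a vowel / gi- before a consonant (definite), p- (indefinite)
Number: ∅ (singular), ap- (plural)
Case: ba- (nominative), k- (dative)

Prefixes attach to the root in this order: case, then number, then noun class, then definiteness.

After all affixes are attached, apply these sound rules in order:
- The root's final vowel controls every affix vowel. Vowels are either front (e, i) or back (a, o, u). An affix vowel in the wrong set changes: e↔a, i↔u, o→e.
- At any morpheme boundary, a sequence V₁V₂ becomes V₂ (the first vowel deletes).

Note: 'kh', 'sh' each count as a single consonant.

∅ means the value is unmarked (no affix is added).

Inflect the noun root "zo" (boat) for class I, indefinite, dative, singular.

Attach case dative k- → kzo.
number = singular: zero marking, form stays kzo.
Attach noun class class I eg- → egkzo.
Attach definiteness indefinite p- → pegkzo.
Apply vowel harmony: pegkzo → pagkzo.
Vowel deletion: no change.

pagkzo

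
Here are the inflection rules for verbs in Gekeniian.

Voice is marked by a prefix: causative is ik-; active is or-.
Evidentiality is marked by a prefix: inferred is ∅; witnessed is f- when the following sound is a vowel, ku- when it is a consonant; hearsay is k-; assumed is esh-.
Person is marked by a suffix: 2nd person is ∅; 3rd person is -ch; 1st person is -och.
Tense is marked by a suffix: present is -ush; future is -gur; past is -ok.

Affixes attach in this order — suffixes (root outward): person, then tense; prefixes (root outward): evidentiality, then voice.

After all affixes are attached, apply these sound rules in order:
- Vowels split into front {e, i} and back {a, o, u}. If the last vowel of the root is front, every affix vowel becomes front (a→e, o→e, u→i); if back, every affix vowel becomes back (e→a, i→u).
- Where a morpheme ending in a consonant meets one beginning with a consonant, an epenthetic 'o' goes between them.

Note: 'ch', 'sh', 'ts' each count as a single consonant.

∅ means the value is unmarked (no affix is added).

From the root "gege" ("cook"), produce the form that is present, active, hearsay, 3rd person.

erokogegechish

Attach person 3rd person -ch → gegech.
Attach evidentiality hearsay k- → kgegech.
Attach tense present -ush → kgegechush.
Attach voice active or- → orkgegechush.
Apply vowel harmony: orkgegechush → erkgegechish.
Apply epenthesis: erkgegechish → erokogegechish.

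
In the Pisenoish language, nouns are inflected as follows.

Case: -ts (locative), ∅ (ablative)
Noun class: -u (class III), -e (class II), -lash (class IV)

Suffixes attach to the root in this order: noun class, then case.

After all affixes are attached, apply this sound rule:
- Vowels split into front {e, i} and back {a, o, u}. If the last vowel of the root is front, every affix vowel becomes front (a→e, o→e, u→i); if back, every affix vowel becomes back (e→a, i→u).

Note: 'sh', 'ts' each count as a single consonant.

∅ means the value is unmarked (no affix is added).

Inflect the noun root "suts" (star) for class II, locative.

sutsats

Attach noun class class II -e → sutse.
Attach case locative -ts → sutsets.
Apply vowel harmony: sutsets → sutsats.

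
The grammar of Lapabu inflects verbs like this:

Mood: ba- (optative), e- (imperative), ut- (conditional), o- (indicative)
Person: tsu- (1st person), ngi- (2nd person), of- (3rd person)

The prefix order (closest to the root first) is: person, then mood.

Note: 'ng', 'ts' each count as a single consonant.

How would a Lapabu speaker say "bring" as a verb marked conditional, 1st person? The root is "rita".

Attach person 1st person tsu- → tsurita.
Attach mood conditional ut- → uttsurita.

uttsurita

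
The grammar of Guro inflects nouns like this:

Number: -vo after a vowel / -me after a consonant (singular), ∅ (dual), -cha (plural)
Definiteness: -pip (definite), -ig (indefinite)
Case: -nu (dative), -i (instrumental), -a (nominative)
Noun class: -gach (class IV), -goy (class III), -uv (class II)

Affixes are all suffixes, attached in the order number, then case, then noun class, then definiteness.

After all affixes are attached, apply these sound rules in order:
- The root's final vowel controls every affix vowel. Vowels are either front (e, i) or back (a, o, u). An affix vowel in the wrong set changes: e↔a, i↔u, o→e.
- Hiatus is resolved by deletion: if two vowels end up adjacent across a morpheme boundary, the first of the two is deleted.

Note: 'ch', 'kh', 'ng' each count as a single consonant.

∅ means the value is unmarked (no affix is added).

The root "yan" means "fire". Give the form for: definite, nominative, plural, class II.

Attach number plural -cha → yancha.
Attach case nominative -a → yanchaa.
Attach noun class class II -uv → yanchaauv.
Attach definiteness definite -pip → yanchaauvpip.
Apply vowel harmony: yanchaauvpip → yanchaauvpup.
Apply vowel deletion: yanchaauvpup → yanchuvpup.

yanchuvpup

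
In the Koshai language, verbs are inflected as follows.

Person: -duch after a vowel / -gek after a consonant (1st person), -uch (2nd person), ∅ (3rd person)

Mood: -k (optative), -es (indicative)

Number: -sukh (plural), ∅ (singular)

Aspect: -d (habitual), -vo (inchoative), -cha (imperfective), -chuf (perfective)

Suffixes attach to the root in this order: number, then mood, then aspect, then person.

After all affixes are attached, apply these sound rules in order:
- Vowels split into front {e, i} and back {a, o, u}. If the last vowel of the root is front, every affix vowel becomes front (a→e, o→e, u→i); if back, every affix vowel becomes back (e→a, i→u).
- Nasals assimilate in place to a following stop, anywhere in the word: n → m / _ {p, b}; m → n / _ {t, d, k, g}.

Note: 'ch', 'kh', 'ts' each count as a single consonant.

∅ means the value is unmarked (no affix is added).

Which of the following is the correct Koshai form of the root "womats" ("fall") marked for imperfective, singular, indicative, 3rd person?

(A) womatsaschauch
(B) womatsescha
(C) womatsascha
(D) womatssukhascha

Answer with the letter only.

C

number = singular: zero marking, form stays womats.
Attach mood indicative -es → womatses.
Attach aspect imperfective -cha → womatsescha.
person = 3rd person: zero marking, form stays womatsescha.
Apply vowel harmony: womatsescha → womatsascha.
Nasal assimilation: no change.
So the correct form is womatsascha, option (C).
(B) womatsescha is wrong: it fails to apply the sound rule(s).
(D) womatssukhascha is wrong: it uses plural instead of singular for number.
(A) womatsaschauch is wrong: it uses 2nd person instead of 3rd person for person.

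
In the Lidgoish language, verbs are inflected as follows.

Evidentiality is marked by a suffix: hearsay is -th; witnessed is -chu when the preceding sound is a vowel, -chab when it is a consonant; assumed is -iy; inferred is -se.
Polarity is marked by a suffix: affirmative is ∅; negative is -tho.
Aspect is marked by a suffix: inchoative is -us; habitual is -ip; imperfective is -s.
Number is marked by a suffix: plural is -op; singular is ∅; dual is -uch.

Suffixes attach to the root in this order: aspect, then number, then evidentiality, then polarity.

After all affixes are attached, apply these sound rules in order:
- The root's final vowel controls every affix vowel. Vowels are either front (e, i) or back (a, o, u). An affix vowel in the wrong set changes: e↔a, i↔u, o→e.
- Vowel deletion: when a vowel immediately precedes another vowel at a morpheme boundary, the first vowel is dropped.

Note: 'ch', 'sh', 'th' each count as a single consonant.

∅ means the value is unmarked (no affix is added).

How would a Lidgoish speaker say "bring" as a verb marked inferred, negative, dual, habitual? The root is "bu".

Attach aspect habitual -ip → buip.
Attach number dual -uch → buipuch.
Attach evidentiality inferred -se → buipuchse.
Attach polarity negative -tho → buipuchsetho.
Apply vowel harmony: buipuchsetho → buupuchsatho.
Apply vowel deletion: buupuchsatho → bupuchsatho.

bupuchsatho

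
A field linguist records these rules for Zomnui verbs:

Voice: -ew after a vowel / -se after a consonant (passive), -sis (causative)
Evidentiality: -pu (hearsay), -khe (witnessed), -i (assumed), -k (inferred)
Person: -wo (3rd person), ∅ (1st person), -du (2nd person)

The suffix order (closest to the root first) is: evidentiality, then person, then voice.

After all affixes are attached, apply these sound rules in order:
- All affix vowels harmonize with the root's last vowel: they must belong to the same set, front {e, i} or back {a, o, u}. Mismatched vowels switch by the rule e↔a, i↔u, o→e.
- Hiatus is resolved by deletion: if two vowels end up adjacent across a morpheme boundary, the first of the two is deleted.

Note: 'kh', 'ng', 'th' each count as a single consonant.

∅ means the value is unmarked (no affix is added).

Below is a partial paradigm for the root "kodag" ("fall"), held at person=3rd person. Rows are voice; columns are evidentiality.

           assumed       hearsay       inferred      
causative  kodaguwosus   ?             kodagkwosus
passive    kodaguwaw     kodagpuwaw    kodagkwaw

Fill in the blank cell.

kodagpuwosus

Attach evidentiality hearsay -pu → kodagpu.
Attach person 3rd person -wo → kodagpuwo.
Attach voice causative -sis → kodagpuwosis.
Apply vowel harmony: kodagpuwosis → kodagpuwosus.
Vowel deletion: no change.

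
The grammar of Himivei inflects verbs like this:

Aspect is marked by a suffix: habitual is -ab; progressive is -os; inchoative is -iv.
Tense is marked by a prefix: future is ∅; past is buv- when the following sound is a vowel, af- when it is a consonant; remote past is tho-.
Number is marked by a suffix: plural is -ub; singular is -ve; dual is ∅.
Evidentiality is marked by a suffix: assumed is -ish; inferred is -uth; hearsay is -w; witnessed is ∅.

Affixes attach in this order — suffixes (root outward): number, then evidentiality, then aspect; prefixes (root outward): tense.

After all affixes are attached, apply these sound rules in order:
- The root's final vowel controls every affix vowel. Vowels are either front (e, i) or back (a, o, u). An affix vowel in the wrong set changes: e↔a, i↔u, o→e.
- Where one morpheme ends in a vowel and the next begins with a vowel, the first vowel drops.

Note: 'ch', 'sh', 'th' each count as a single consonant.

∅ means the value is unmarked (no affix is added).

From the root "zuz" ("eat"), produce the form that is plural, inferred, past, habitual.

Attach number plural -ub → zuzub.
Attach evidentiality inferred -uth → zuzubuth.
Attach aspect habitual -ab → zuzubuthab.
Attach tense past af- (before consonant 'z') → afzuzubuthab.
Vowel harmony: no change.
Vowel deletion: no change.

afzuzubuthab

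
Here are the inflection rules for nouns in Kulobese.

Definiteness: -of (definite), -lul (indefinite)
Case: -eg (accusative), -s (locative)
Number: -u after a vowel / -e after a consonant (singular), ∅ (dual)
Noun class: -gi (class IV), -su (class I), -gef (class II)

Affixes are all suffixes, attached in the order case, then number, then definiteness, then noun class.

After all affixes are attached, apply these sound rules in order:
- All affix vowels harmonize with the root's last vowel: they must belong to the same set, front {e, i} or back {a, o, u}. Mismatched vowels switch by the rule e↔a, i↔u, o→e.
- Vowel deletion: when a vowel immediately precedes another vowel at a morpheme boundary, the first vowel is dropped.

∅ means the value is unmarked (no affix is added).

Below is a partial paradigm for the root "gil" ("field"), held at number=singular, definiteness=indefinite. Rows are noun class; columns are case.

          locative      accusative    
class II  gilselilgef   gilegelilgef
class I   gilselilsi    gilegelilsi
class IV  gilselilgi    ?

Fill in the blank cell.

gilegelilgi

Attach case accusative -eg → gileg.
Attach number singular -e (after consonant 'g') → gilege.
Attach definiteness indefinite -lul → gilegelul.
Attach noun class class IV -gi → gilegelulgi.
Apply vowel harmony: gilegelulgi → gilegelilgi.
Vowel deletion: no change.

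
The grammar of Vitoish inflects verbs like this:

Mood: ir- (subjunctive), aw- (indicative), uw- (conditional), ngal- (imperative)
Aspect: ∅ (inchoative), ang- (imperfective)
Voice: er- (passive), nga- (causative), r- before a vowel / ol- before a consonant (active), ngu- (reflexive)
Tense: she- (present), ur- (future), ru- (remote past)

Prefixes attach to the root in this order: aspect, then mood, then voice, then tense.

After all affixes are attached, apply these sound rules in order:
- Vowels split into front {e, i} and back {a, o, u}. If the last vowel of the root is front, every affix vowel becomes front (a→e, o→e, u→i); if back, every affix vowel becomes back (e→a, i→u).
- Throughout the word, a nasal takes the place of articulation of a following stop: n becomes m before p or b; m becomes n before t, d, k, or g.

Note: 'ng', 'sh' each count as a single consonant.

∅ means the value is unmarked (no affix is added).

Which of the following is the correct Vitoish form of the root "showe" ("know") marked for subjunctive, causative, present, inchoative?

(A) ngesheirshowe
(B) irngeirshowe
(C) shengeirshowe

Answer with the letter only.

C

aspect = inchoative: zero marking, form stays showe.
Attach mood subjunctive ir- → irshowe.
Attach voice causative nga- → ngairshowe.
Attach tense present she- → shengairshowe.
Apply vowel harmony: shengairshowe → shengeirshowe.
Nasal assimilation: no change.
So the correct form is shengeirshowe, option (C).
(A) ngesheirshowe is wrong: it has the affixes in the wrong order.
(B) irngeirshowe is wrong: it uses future instead of present for tense.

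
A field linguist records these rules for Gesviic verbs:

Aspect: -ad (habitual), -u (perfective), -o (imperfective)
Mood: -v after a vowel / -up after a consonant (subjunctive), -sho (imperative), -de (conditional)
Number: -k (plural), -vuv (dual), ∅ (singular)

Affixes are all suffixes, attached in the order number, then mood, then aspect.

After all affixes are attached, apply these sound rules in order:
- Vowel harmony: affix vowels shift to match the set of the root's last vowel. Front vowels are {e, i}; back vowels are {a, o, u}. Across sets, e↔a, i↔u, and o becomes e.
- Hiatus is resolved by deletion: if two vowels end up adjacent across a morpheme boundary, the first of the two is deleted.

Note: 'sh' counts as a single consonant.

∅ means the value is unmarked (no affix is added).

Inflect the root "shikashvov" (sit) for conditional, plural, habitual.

shikashvovkdad

Attach number plural -k → shikashvovk.
Attach mood conditional -de → shikashvovkde.
Attach aspect habitual -ad → shikashvovkdead.
Apply vowel harmony: shikashvovkdead → shikashvovkdaad.
Apply vowel deletion: shikashvovkdaad → shikashvovkdad.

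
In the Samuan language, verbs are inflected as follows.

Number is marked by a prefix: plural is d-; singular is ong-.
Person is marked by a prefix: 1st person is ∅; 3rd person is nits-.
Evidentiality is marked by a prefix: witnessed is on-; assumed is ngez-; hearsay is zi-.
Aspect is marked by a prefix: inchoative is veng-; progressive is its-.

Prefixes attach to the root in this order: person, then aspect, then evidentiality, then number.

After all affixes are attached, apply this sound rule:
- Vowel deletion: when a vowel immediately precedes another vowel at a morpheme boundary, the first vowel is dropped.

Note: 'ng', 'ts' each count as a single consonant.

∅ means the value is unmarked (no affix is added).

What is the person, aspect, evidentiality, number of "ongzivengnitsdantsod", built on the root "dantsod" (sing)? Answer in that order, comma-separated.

Segment: ong-zi-veng-nits-dantsod.
person: nits- → 3rd person.
aspect: veng- → inchoative.
evidentiality: zi- → hearsay.
number: ong- → singular.

3rd person, inchoative, hearsay, singular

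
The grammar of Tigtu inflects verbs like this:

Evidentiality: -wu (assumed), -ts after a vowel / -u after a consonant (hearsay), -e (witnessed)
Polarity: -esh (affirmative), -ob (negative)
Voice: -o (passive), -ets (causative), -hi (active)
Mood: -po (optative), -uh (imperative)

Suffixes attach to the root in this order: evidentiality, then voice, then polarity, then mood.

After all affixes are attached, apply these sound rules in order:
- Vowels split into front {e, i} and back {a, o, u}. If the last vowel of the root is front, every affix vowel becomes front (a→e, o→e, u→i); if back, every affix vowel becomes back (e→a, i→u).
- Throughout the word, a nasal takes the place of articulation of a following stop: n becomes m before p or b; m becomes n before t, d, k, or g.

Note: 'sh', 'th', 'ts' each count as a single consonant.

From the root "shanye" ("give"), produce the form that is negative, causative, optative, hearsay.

Attach evidentiality hearsay -ts (after vowel 'e') → shanyets.
Attach voice causative -ets → shanyetsets.
Attach polarity negative -ob → shanyetsetsob.
Attach mood optative -po → shanyetsetsobpo.
Apply vowel harmony: shanyetsetsobpo → shanyetsetsebpe.
Nasal assimilation: no change.

shanyetsetsebpe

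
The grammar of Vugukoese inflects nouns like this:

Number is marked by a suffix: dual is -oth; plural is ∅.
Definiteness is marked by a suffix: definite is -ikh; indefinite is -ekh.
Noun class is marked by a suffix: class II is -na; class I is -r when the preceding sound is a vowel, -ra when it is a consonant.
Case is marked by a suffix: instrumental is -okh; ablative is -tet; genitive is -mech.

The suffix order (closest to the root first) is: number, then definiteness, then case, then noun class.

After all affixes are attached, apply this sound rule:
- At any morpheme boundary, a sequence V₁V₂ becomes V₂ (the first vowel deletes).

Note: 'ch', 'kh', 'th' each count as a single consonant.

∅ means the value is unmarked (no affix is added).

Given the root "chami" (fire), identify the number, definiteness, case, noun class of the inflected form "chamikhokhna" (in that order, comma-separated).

Segment: chami-ikh-okh-na.
number: ∅ → plural.
definiteness: -ikh → definite.
case: -okh → instrumental.
noun class: -na → class II.

plural, definite, instrumental, class II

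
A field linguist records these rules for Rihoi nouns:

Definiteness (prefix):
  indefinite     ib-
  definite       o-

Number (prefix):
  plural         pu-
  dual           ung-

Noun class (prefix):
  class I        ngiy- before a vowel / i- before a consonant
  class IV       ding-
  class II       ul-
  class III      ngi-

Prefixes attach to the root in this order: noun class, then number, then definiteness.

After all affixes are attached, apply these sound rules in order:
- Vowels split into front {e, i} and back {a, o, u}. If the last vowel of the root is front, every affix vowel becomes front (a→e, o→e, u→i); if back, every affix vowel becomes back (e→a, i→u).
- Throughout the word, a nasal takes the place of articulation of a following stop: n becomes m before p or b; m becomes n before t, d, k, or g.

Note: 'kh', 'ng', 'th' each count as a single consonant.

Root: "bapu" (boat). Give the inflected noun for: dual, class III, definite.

oungngubapu

Attach noun class class III ngi- → ngibapu.
Attach number dual ung- → ungngibapu.
Attach definiteness definite o- → oungngibapu.
Apply vowel harmony: oungngibapu → oungngubapu.
Nasal assimilation: no change.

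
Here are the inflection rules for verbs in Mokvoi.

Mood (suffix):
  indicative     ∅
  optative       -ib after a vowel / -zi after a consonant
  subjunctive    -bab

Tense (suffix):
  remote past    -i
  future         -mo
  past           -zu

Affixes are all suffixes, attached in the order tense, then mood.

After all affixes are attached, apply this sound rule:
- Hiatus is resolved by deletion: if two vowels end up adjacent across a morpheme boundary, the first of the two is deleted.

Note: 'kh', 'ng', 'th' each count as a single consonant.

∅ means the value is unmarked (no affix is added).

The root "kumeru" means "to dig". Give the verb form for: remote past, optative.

Attach tense remote past -i → kumerui.
Attach mood optative -ib (after vowel 'i') → kumeruiib.
Apply vowel deletion: kumeruiib → kumerib.

kumerib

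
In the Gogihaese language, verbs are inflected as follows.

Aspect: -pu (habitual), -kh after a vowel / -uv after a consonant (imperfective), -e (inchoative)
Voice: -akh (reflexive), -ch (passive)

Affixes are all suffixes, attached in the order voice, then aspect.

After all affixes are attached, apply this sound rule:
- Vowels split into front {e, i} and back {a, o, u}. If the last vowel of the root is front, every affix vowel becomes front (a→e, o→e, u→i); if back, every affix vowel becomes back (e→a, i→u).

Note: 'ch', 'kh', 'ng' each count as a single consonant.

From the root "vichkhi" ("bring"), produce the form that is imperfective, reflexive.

Attach voice reflexive -akh → vichkhiakh.
Attach aspect imperfective -uv (after consonant 'kh') → vichkhiakhuv.
Apply vowel harmony: vichkhiakhuv → vichkhiekhiv.

vichkhiekhiv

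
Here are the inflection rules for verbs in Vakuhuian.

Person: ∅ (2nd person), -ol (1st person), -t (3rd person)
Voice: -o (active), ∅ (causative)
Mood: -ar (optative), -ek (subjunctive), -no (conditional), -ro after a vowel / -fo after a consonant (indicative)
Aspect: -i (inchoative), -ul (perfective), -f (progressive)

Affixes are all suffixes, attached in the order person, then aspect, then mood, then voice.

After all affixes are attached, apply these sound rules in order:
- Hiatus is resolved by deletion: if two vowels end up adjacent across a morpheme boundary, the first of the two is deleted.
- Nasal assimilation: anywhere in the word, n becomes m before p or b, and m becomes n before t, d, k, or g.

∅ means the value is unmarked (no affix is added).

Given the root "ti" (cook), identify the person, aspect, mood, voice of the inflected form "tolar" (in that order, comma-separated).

Segment: ti-ol-i-ar.
person: -ol → 1st person.
aspect: -i → inchoative.
mood: -ar → optative.
voice: ∅ → causative.

1st person, inchoative, optative, causative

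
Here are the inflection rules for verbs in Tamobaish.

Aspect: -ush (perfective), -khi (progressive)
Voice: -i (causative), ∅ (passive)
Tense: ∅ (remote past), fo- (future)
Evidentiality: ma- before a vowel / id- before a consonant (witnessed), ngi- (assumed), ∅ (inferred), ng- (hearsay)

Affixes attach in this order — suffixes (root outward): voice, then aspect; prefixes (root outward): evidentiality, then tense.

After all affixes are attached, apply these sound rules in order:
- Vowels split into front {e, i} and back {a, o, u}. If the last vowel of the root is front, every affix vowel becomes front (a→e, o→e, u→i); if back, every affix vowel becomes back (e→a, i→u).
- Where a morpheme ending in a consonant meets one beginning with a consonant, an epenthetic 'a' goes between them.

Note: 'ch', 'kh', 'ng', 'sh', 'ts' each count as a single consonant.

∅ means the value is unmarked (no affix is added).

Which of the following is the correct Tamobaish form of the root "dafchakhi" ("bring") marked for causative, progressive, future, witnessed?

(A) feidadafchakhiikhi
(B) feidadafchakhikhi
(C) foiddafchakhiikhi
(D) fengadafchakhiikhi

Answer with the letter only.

A

Attach evidentiality witnessed id- (before consonant 'd') → iddafchakhi.
Attach tense future fo- → foiddafchakhi.
Attach voice causative -i → foiddafchakhii.
Attach aspect progressive -khi → foiddafchakhiikhi.
Apply vowel harmony: foiddafchakhiikhi → feiddafchakhiikhi.
Apply epenthesis: feiddafchakhiikhi → feidadafchakhiikhi.
So the correct form is feidadafchakhiikhi, option (A).
(D) fengadafchakhiikhi is wrong: it uses hearsay instead of witnessed for evidentiality.
(B) feidadafchakhikhi is wrong: it uses passive instead of causative for voice.
(C) foiddafchakhiikhi is wrong: it fails to apply the sound rule(s).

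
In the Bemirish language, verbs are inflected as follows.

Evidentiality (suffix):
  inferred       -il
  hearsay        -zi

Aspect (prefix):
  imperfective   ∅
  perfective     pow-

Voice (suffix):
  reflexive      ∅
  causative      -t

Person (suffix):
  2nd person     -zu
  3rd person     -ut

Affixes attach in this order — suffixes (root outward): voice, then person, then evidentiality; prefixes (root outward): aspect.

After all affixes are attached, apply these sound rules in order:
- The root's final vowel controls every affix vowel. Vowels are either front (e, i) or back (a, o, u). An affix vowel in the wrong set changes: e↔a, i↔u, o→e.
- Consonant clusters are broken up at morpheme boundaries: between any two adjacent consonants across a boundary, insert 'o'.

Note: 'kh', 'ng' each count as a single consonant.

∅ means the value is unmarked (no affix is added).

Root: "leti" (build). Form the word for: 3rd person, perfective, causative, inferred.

Attach aspect perfective pow- → powleti.
Attach voice causative -t → powletit.
Attach person 3rd person -ut → powletitut.
Attach evidentiality inferred -il → powletitutil.
Apply vowel harmony: powletitutil → pewletititil.
Apply epenthesis: pewletititil → pewoletititil.

pewoletititil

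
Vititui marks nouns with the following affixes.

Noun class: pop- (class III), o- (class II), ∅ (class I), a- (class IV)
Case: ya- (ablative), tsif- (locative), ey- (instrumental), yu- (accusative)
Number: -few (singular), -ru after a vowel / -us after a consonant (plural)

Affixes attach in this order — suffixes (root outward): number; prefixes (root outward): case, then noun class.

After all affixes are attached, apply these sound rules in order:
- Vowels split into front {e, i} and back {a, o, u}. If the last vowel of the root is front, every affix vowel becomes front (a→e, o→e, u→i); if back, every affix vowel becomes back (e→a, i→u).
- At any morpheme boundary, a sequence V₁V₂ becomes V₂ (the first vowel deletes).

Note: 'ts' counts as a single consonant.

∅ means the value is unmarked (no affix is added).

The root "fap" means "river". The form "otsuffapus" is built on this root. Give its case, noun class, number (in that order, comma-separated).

locative, class II, plural

Segment: o-tsif-fap-us.
case: tsif- → locative.
noun class: o- → class II.
number: -ru/us → plural.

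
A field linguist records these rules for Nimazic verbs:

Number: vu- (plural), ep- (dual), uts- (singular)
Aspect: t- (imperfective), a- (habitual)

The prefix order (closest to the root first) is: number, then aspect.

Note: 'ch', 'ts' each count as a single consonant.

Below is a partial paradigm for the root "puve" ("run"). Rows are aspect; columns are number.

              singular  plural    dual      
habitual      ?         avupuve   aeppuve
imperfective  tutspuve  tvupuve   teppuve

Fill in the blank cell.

autspuve

Attach number singular uts- → utspuve.
Attach aspect habitual a- → autspuve.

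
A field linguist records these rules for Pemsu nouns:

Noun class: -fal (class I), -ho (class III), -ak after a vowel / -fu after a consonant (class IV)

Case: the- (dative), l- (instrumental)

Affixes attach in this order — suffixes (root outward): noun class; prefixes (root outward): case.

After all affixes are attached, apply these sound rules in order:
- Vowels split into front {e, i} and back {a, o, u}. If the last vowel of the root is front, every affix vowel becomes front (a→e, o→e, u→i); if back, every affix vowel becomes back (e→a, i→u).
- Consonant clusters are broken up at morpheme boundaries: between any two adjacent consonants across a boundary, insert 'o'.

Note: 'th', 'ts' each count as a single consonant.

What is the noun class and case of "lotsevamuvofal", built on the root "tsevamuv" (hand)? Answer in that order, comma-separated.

class I, instrumental

Segment: l-tsevamuv-fal.
noun class: -fal → class I.
case: l- → instrumental.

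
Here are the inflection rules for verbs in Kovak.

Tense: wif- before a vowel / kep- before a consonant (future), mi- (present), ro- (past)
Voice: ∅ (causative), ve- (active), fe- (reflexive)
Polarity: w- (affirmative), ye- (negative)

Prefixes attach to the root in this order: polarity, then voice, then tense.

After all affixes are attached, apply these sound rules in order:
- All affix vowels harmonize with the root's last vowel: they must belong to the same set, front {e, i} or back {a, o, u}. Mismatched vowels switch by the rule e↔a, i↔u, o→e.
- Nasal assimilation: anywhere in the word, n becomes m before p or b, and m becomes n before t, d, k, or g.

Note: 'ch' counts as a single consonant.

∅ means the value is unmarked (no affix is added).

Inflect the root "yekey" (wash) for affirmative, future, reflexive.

Attach polarity affirmative w- → wyekey.
Attach voice reflexive fe- → fewyekey.
Attach tense future kep- (before consonant 'f') → kepfewyekey.
Vowel harmony: no change.
Nasal assimilation: no change.

kepfewyekey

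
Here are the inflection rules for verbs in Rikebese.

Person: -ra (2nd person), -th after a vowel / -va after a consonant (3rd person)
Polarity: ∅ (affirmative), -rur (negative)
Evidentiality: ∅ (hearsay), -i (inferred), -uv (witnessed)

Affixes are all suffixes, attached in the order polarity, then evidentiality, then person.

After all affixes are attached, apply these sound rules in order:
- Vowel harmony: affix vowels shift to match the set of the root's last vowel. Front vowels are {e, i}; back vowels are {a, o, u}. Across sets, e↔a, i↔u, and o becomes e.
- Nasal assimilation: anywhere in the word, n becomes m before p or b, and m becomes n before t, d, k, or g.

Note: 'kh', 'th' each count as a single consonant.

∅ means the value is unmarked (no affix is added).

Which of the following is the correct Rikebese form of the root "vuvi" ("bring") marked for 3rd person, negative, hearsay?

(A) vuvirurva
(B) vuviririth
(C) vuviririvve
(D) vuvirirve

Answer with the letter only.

D

Attach polarity negative -rur → vuvirur.
evidentiality = hearsay: zero marking, form stays vuvirur.
Attach person 3rd person -va (after consonant 'r') → vuvirurva.
Apply vowel harmony: vuvirurva → vuvirirve.
Nasal assimilation: no change.
So the correct form is vuvirirve, option (D).
(B) vuviririth is wrong: it uses inferred instead of hearsay for evidentiality.
(A) vuvirurva is wrong: it fails to apply the sound rule(s).
(C) vuviririvve is wrong: it uses witnessed instead of hearsay for evidentiality.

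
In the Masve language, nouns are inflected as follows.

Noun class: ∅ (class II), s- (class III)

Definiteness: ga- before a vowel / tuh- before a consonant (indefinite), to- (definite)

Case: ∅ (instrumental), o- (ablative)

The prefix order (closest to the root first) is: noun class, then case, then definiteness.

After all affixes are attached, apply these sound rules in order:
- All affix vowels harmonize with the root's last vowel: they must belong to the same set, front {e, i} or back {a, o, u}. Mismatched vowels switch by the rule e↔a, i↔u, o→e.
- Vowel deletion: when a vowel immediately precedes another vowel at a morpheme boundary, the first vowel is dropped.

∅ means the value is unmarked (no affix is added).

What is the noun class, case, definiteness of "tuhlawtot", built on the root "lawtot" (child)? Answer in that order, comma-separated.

class II, instrumental, indefinite

Segment: tuh-lawtot.
noun class: ∅ → class II.
case: ∅ → instrumental.
definiteness: ga/tuh- → indefinite.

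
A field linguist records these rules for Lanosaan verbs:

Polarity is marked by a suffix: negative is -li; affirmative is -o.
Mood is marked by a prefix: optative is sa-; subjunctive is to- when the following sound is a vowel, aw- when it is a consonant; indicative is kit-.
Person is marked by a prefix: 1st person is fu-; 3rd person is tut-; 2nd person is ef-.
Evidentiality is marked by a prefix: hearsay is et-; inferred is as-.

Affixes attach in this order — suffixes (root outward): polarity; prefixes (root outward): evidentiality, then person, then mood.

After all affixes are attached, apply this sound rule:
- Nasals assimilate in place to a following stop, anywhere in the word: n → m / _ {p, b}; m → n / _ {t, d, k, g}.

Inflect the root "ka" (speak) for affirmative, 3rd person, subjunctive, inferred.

Attach evidentiality inferred as- → aska.
Attach polarity affirmative -o → askao.
Attach person 3rd person tut- → tutaskao.
Attach mood subjunctive aw- (before consonant 't') → awtutaskao.
Nasal assimilation: no change.

awtutaskao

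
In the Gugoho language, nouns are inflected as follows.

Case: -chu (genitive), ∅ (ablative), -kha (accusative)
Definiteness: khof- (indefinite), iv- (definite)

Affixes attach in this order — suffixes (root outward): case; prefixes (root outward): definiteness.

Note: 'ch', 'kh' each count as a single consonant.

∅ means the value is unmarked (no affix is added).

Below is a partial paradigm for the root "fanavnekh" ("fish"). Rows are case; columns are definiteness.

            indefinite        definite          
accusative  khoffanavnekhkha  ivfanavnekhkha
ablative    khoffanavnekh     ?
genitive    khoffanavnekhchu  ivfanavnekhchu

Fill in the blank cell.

case = ablative: zero marking, form stays fanavnekh.
Attach definiteness definite iv- → ivfanavnekh.

ivfanavnekh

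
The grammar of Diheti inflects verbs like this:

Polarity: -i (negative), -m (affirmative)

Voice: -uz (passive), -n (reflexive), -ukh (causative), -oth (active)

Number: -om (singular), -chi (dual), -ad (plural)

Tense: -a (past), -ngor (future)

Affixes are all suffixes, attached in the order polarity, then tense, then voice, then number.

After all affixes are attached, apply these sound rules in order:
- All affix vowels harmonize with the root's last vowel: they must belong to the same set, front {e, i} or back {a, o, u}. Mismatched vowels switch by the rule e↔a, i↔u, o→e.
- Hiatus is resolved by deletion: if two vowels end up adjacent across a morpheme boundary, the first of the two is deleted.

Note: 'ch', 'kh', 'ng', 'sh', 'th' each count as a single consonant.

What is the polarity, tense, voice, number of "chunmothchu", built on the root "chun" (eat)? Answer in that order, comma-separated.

affirmative, past, active, dual

Segment: chun-m-a-oth-chi.
polarity: -m → affirmative.
tense: -a → past.
voice: -oth → active.
number: -chi → dual.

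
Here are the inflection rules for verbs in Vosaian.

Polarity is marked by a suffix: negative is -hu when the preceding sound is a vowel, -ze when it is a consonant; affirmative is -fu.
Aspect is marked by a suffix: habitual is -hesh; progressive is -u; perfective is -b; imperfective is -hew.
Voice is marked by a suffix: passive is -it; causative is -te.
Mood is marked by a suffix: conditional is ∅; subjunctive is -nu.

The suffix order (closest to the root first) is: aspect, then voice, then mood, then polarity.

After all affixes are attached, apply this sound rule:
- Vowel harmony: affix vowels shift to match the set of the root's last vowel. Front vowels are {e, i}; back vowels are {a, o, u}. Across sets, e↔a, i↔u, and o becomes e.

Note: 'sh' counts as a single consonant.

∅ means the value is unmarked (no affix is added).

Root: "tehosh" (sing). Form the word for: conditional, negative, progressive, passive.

tehoshuutza

Attach aspect progressive -u → tehoshu.
Attach voice passive -it → tehoshuit.
mood = conditional: zero marking, form stays tehoshuit.
Attach polarity negative -ze (after consonant 't') → tehoshuitze.
Apply vowel harmony: tehoshuitze → tehoshuutza.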